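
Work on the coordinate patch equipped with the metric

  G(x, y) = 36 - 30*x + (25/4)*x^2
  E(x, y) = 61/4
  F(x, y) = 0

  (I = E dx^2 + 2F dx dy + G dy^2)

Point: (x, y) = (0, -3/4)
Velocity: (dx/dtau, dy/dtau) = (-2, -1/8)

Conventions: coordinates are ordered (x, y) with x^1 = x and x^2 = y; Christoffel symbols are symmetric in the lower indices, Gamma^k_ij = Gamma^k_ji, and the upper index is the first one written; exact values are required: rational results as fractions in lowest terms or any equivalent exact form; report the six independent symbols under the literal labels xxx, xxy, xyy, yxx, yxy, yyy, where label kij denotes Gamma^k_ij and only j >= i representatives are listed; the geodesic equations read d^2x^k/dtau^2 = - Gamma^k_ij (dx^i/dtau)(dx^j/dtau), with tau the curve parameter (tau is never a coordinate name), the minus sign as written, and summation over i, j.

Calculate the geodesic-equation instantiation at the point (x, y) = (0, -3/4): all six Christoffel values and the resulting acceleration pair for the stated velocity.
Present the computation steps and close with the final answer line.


E = 61/4, F = 0, G = 36 at the point
E_x = 0, E_y = 0, F_x = 0, F_y = 0, G_x = -30, G_y = 0
EG - F^2 = 549;  g^inv = (1/549) * [[36, 0], [0, 61/4]]
first-kind symbols [ij,l] = (1/2)(d_i g_jl + d_j g_il - d_l g_ij): [xx,x] = E_x/2 = 0, [xx,y] = F_x - E_y/2 = 0, [xy,x] = E_y/2 = 0, [xy,y] = G_x/2 = -15, [yy,x] = F_y - G_x/2 = 15, [yy,y] = G_y/2 = 0
Gamma^x_ij = (G*[ij,x] - F*[ij,y])/(EG - F^2), Gamma^y_ij = (E*[ij,y] - F*[ij,x])/(EG - F^2)
Gamma_xxx = 0, Gamma_xxy = 0, Gamma_xyy = 60/61, Gamma_yxx = 0, Gamma_yxy = -5/12, Gamma_yyy = 0
d^2x/dtau^2 = -(Gamma_xxx*(-2)^2 + 2*Gamma_xxy*(-2)*(-1/8) + Gamma_xyy*(-1/8)^2) = -15/976
d^2y/dtau^2 = -(Gamma_yxx*(-2)^2 + 2*Gamma_yxy*(-2)*(-1/8) + Gamma_yyy*(-1/8)^2) = 5/24

Answer: Gamma_xxx = 0, Gamma_xxy = 0, Gamma_xyy = 60/61, Gamma_yxx = 0, Gamma_yxy = -5/12, Gamma_yyy = 0; accelerations (d^2x/dtau^2, d^2y/dtau^2) = (-15/976, 5/24)


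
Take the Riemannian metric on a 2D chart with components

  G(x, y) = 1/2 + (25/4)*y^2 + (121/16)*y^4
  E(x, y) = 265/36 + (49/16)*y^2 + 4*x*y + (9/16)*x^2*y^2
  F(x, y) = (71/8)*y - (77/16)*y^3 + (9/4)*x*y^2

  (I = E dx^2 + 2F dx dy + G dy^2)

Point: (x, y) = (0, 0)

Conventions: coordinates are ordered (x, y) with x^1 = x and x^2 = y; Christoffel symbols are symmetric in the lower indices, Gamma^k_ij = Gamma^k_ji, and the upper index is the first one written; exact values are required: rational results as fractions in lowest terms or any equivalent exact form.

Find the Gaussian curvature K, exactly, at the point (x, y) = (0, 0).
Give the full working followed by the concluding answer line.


E = 265/36, F = 0, G = 1/2, EG - F^2 = 265/72 at the point
E_x = 0, E_y = 0, F_x = 0, F_y = 71/8, G_x = 0, G_y = 0
E_yy = 49/8, F_xy = 0, G_xx = 0
K follows from Brioschi's formula, (det M1 - det M2)/(EG - F^2)^2.
M1 = [[-E_yy/2 + F_xy - G_xx/2, E_x/2, F_x - E_y/2], [F_y - G_x/2, E, F], [G_y/2, F, G]] = [[-49/16, 0, 0], [71/8, 265/36, 0], [0, 0, 1/2]]; det M1 = -12985/1152
M2 = [[0, E_y/2, G_x/2], [E_y/2, E, F], [G_x/2, F, G]] = [[0, 0, 0], [0, 265/36, 0], [0, 0, 1/2]]; det M2 = 0
det M1 - det M2 = -12985/1152; K = -12985/1152 / (265/72)^2 = -441/530

Answer: K = -441/530


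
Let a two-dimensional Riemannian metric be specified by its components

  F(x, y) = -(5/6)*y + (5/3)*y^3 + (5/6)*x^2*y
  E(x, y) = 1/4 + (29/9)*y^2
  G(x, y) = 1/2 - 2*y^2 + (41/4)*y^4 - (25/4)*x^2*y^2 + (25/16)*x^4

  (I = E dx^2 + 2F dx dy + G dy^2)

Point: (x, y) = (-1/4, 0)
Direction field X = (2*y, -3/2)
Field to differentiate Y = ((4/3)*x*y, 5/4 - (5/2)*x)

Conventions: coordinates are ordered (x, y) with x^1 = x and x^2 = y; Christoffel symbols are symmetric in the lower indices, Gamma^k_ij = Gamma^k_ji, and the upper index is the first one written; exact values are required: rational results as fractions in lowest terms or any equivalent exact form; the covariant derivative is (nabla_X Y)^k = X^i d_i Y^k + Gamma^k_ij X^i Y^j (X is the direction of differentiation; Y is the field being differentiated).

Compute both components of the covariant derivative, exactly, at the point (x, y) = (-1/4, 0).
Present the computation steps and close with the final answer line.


E = 1/4, F = 0, G = 2073/4096 at the point
E_x = 0, E_y = 0, F_x = 0, F_y = -25/32, G_x = -25/256, G_y = 0
EG - F^2 = 2073/16384;  g^inv = (16384/2073) * [[2073/4096, 0], [0, 1/4]]
first-kind symbols [ij,l] = (1/2)(d_i g_jl + d_j g_il - d_l g_ij): [xx,x] = E_x/2 = 0, [xx,y] = F_x - E_y/2 = 0, [xy,x] = E_y/2 = 0, [xy,y] = G_x/2 = -25/512, [yy,x] = F_y - G_x/2 = -375/512, [yy,y] = G_y/2 = 0
Gamma^x_ij = (G*[ij,x] - F*[ij,y])/(EG - F^2), Gamma^y_ij = (E*[ij,y] - F*[ij,x])/(EG - F^2)
Gamma_xxx = 0, Gamma_xxy = 0, Gamma_xyy = -375/128, Gamma_yxx = 0, Gamma_yxy = -200/2073, Gamma_yyy = 0
X = (0, -3/2), Y = (0, 15/8) at the point

Answer: (nabla_X Y)^x = 17899/2048, (nabla_X Y)^y = 0


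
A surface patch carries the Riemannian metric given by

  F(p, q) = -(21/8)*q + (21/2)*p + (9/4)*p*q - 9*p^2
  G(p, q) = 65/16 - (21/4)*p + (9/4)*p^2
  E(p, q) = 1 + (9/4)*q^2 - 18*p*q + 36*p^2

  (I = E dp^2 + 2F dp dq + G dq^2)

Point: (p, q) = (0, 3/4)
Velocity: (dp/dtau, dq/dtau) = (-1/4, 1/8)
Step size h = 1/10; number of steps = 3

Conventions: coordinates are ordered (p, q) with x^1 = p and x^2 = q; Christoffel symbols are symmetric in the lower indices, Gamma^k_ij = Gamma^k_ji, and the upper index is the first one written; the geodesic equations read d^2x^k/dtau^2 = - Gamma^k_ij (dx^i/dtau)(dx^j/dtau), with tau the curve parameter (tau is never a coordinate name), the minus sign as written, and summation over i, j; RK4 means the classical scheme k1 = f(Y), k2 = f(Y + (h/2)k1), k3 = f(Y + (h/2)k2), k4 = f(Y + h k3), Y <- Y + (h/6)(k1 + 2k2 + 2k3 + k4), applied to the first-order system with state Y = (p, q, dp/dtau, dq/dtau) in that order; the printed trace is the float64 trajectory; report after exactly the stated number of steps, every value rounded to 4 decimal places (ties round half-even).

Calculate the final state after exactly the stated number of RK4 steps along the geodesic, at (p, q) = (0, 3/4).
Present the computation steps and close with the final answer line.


f(Y) = (dp/dtau, dq/dtau, -Gamma^p_ij Y'^i Y'^j, -Gamma^q_ij Y'^i Y'^j) with the Gammas evaluated at the stage position; h = 0.100000; intermediate values shown to 6 dp
step 0: p = 0.0000, q = 0.7500, dp/dtau = -0.2500, dq/dtau = 0.1250
step 1:
  k1: at (p, q) = (0.000000, 0.750000), (dp/dtau, dq/dtau) = (-0.250000, 0.125000); Gamma_ppp = -1.266862, Gamma_ppq = 0.316716, Gamma_pqq = 0.000000, Gamma_qpp = 1.970674, Gamma_qpq = -0.492669, Gamma_qqq = 0.000000; k1 = (-0.250000, 0.125000, 0.098974, -0.153959)
  k2: at (p, q) = (-0.012500, 0.756250), (dp/dtau, dq/dtau) = (-0.245051, 0.117302); Gamma_ppp = -1.297830, Gamma_ppq = 0.324457, Gamma_pqq = 0.000000, Gamma_qpp = 1.898118, Gamma_qpq = -0.474529, Gamma_qqq = 0.000000; k2 = (-0.245051, 0.117302, 0.096588, -0.141263)
  k3: at (p, q) = (-0.012253, 0.755865), (dp/dtau, dq/dtau) = (-0.245171, 0.117937); Gamma_ppp = -1.297078, Gamma_ppq = 0.324269, Gamma_pqq = 0.000000, Gamma_qpp = 1.899859, Gamma_qpq = -0.474965, Gamma_qqq = 0.000000; k3 = (-0.245171, 0.117937, 0.096718, -0.141665)
  k4: at (p, q) = (-0.024517, 0.761794), (dp/dtau, dq/dtau) = (-0.240328, 0.110834); Gamma_ppp = -1.321479, Gamma_ppq = 0.330370, Gamma_pqq = 0.000000, Gamma_qpp = 1.830671, Gamma_qpq = -0.457668, Gamma_qqq = 0.000000; k4 = (-0.240328, 0.110834, 0.093925, -0.130117)
  Y <- Y + (h/6)(k1 + 2k2 + 2k3 + k4): p = -0.0245, q = 0.7618, dp/dtau = -0.2403, dq/dtau = 0.1108
step 2:
  k1: at (p, q) = (-0.024513, 0.761772), (dp/dtau, dq/dtau) = (-0.240341, 0.110834); Gamma_ppp = -1.321459, Gamma_ppq = 0.330365, Gamma_pqq = 0.000000, Gamma_qpp = 1.830718, Gamma_qpq = -0.457680, Gamma_qqq = 0.000000; k1 = (-0.240341, 0.110834, 0.093933, -0.130133)
  k2: at (p, q) = (-0.036530, 0.767314), (dp/dtau, dq/dtau) = (-0.235645, 0.104328); Gamma_ppp = -1.340088, Gamma_ppq = 0.335022, Gamma_pqq = 0.000000, Gamma_qpp = 1.765197, Gamma_qpq = -0.441299, Gamma_qqq = 0.000000; k2 = (-0.235645, 0.104328, 0.090886, -0.119717)
  k3: at (p, q) = (-0.036295, 0.766988), (dp/dtau, dq/dtau) = (-0.235797, 0.104849); Gamma_ppp = -1.339645, Gamma_ppq = 0.334911, Gamma_pqq = 0.000000, Gamma_qpp = 1.766715, Gamma_qpq = -0.441679, Gamma_qqq = 0.000000; k3 = (-0.235797, 0.104849, 0.091045, -0.120069)
  k4: at (p, q) = (-0.048093, 0.772257), (dp/dtau, dq/dtau) = (-0.231237, 0.098828); Gamma_ppp = -1.353582, Gamma_ppq = 0.338396, Gamma_pqq = 0.000000, Gamma_qpp = 1.704572, Gamma_qpq = -0.426143, Gamma_qqq = 0.000000; k4 = (-0.231237, 0.098828, 0.087843, -0.110621)
  Y <- Y + (h/6)(k1 + 2k2 + 2k3 + k4): p = -0.0481, q = 0.7722, dp/dtau = -0.2312, dq/dtau = 0.0988
step 3:
  k1: at (p, q) = (-0.048087, 0.772239), (dp/dtau, dq/dtau) = (-0.231248, 0.098829); Gamma_ppp = -1.353569, Gamma_ppq = 0.338392, Gamma_pqq = 0.000000, Gamma_qpp = 1.704618, Gamma_qpq = -0.426155, Gamma_qqq = 0.000000; k1 = (-0.231248, 0.098829, 0.087850, -0.110634)
  k2: at (p, q) = (-0.059650, 0.777180), (dp/dtau, dq/dtau) = (-0.226855, 0.093297); Gamma_ppp = -1.363414, Gamma_ppq = 0.340854, Gamma_pqq = 0.000000, Gamma_qpp = 1.646006, Gamma_qpq = -0.411501, Gamma_qqq = 0.000000; k2 = (-0.226855, 0.093297, 0.084594, -0.102128)
  k3: at (p, q) = (-0.059430, 0.776904), (dp/dtau, dq/dtau) = (-0.227018, 0.093723); Gamma_ppp = -1.363183, Gamma_ppq = 0.340796, Gamma_pqq = 0.000000, Gamma_qpp = 1.647305, Gamma_qpq = -0.411826, Gamma_qqq = 0.000000; k3 = (-0.227018, 0.093723, 0.084757, -0.102422)
  k4: at (p, q) = (-0.070789, 0.781611), (dp/dtau, dq/dtau) = (-0.222772, 0.088587); Gamma_ppp = -1.369709, Gamma_ppq = 0.342427, Gamma_pqq = 0.000000, Gamma_qpp = 1.591854, Gamma_qpq = -0.397964, Gamma_qqq = 0.000000; k4 = (-0.222772, 0.088587, 0.081490, -0.094707)
  Y <- Y + (h/6)(k1 + 2k2 + 2k3 + k4): p = -0.0708, q = 0.7816, dp/dtau = -0.2228, dq/dtau = 0.0886

Answer: p = -0.0708, q = 0.7816, dp/dtau = -0.2228, dq/dtau = 0.0886


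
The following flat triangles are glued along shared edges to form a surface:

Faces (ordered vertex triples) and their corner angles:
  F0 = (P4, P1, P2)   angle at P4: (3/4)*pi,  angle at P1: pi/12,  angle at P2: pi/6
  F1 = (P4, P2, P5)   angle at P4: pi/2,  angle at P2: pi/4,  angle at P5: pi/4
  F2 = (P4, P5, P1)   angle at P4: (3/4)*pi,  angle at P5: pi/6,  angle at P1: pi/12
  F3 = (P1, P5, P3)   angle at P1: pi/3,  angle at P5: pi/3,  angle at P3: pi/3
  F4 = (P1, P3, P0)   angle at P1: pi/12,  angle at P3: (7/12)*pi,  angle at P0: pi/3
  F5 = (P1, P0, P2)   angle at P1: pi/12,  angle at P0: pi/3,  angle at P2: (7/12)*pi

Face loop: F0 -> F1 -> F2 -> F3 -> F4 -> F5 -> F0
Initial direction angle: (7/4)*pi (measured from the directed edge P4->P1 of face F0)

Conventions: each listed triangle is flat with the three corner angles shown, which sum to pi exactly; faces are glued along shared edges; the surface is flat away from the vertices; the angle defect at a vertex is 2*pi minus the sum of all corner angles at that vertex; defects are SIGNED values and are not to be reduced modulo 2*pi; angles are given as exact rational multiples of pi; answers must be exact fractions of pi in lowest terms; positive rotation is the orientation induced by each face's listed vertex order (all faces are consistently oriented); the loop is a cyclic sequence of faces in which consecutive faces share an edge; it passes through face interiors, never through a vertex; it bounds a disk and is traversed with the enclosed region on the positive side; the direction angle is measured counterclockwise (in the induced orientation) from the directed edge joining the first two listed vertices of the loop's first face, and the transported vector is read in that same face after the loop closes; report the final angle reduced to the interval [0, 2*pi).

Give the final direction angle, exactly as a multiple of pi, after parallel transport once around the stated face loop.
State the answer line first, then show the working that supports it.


Answer: final direction angle = (13/12)*pi

enclosed vertex P1: corner angles sum to (2/3)*pi, defect = 2*pi - (2/3)*pi = (4/3)*pi
enclosed vertex P4: corner angles sum to 2*pi, defect = 2*pi - 2*pi = 0
transport around the loop rotates by the sum of enclosed defects; add to the initial angle mod 2*pi
final angle = (7/4)*pi + (4/3)*pi = (13/12)*pi (mod 2*pi)


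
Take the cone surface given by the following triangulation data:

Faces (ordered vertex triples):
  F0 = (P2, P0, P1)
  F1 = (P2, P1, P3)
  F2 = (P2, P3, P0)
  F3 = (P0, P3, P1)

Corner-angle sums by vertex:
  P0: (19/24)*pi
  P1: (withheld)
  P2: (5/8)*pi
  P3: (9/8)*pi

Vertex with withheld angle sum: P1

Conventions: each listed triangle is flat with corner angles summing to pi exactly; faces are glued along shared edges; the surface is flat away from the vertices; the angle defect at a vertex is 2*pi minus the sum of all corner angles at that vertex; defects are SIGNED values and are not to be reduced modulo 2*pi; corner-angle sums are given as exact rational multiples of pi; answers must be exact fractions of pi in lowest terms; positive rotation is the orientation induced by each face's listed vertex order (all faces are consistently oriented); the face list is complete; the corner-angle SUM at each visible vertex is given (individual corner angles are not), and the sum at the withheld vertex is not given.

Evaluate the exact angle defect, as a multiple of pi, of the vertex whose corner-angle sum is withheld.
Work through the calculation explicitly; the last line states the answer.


V = 4, E = 6, F = 4; chi = V - E + F = 2
Gauss-Bonnet: total defect = 2*pi*chi = 4*pi; visible defects sum to (83/24)*pi

Answer: defect(P1) = (13/24)*pi


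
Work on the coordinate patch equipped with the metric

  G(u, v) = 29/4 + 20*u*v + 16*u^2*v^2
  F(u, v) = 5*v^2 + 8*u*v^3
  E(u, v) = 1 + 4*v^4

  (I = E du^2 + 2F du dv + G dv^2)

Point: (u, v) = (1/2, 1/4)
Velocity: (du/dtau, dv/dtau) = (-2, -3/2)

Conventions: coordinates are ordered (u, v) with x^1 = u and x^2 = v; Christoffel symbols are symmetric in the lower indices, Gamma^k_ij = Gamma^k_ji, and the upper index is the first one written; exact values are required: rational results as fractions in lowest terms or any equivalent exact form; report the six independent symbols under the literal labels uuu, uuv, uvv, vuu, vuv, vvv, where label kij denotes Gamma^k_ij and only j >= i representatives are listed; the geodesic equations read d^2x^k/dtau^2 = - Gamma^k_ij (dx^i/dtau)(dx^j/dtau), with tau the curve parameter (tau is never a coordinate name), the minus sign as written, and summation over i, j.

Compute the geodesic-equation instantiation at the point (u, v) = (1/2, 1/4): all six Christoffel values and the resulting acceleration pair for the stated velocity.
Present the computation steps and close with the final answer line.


E = 65/64, F = 3/8, G = 10 at the point
E_u = 0, E_v = 1/4, F_u = 1/8, F_v = 13/4, G_u = 6, G_v = 12
EG - F^2 = 641/64;  g^inv = (64/641) * [[10, -3/8], [-3/8, 65/64]]
first-kind symbols [ij,l] = (1/2)(d_i g_jl + d_j g_il - d_l g_ij): [uu,u] = E_u/2 = 0, [uu,v] = F_u - E_v/2 = 0, [uv,u] = E_v/2 = 1/8, [uv,v] = G_u/2 = 3, [vv,u] = F_v - G_u/2 = 1/4, [vv,v] = G_v/2 = 6
Gamma^u_ij = (G*[ij,u] - F*[ij,v])/(EG - F^2), Gamma^v_ij = (E*[ij,v] - F*[ij,u])/(EG - F^2)
Gamma_uuu = 0, Gamma_uuv = 8/641, Gamma_uvv = 16/641, Gamma_vuu = 0, Gamma_vuv = 192/641, Gamma_vvv = 384/641
d^2u/dtau^2 = -(Gamma_uuu*(-2)^2 + 2*Gamma_uuv*(-2)*(-3/2) + Gamma_uvv*(-3/2)^2) = -84/641
d^2v/dtau^2 = -(Gamma_vuu*(-2)^2 + 2*Gamma_vuv*(-2)*(-3/2) + Gamma_vvv*(-3/2)^2) = -2016/641

Answer: Gamma_uuu = 0, Gamma_uuv = 8/641, Gamma_uvv = 16/641, Gamma_vuu = 0, Gamma_vuv = 192/641, Gamma_vvv = 384/641; accelerations (d^2u/dtau^2, d^2v/dtau^2) = (-84/641, -2016/641)


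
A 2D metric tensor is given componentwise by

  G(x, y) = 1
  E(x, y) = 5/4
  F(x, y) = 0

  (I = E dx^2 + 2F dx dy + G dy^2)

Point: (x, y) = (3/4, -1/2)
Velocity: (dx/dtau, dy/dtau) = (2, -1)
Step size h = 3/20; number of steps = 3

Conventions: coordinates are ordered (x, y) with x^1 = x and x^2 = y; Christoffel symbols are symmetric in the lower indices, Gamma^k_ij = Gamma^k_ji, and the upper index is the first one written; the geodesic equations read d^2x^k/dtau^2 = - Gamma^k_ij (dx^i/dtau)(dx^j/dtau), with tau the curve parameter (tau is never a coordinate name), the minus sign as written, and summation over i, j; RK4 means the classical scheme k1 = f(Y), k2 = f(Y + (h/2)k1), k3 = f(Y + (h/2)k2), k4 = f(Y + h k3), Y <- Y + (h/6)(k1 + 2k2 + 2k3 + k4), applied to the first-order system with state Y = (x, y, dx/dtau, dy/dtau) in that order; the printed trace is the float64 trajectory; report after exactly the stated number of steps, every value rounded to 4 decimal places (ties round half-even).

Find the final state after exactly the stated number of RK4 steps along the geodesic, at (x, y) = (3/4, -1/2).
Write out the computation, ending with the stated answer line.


f(Y) = (dx/dtau, dy/dtau, -Gamma^x_ij Y'^i Y'^j, -Gamma^y_ij Y'^i Y'^j) with the Gammas evaluated at the stage position; h = 0.150000; intermediate values shown to 6 dp
step 0: x = 0.7500, y = -0.5000, dx/dtau = 2.0000, dy/dtau = -1.0000
step 1:
  k1: at (x, y) = (0.750000, -0.500000), (dx/dtau, dy/dtau) = (2.000000, -1.000000); Gamma_xxx = 0.000000, Gamma_xxy = 0.000000, Gamma_xyy = 0.000000, Gamma_yxx = 0.000000, Gamma_yxy = 0.000000, Gamma_yyy = 0.000000; k1 = (2.000000, -1.000000, 0.000000, 0.000000)
  k2: at (x, y) = (0.900000, -0.575000), (dx/dtau, dy/dtau) = (2.000000, -1.000000); Gamma_xxx = 0.000000, Gamma_xxy = 0.000000, Gamma_xyy = 0.000000, Gamma_yxx = 0.000000, Gamma_yxy = 0.000000, Gamma_yyy = 0.000000; k2 = (2.000000, -1.000000, 0.000000, 0.000000)
  k3: at (x, y) = (0.900000, -0.575000), (dx/dtau, dy/dtau) = (2.000000, -1.000000); Gamma_xxx = 0.000000, Gamma_xxy = 0.000000, Gamma_xyy = 0.000000, Gamma_yxx = 0.000000, Gamma_yxy = 0.000000, Gamma_yyy = 0.000000; k3 = (2.000000, -1.000000, 0.000000, 0.000000)
  k4: at (x, y) = (1.050000, -0.650000), (dx/dtau, dy/dtau) = (2.000000, -1.000000); Gamma_xxx = 0.000000, Gamma_xxy = 0.000000, Gamma_xyy = 0.000000, Gamma_yxx = 0.000000, Gamma_yxy = 0.000000, Gamma_yyy = 0.000000; k4 = (2.000000, -1.000000, 0.000000, 0.000000)
  Y <- Y + (h/6)(k1 + 2k2 + 2k3 + k4): x = 1.0500, y = -0.6500, dx/dtau = 2.0000, dy/dtau = -1.0000
step 2:
  k1: at (x, y) = (1.050000, -0.650000), (dx/dtau, dy/dtau) = (2.000000, -1.000000); Gamma_xxx = 0.000000, Gamma_xxy = 0.000000, Gamma_xyy = 0.000000, Gamma_yxx = 0.000000, Gamma_yxy = 0.000000, Gamma_yyy = 0.000000; k1 = (2.000000, -1.000000, 0.000000, 0.000000)
  k2: at (x, y) = (1.200000, -0.725000), (dx/dtau, dy/dtau) = (2.000000, -1.000000); Gamma_xxx = 0.000000, Gamma_xxy = 0.000000, Gamma_xyy = 0.000000, Gamma_yxx = 0.000000, Gamma_yxy = 0.000000, Gamma_yyy = 0.000000; k2 = (2.000000, -1.000000, 0.000000, 0.000000)
  k3: at (x, y) = (1.200000, -0.725000), (dx/dtau, dy/dtau) = (2.000000, -1.000000); Gamma_xxx = 0.000000, Gamma_xxy = 0.000000, Gamma_xyy = 0.000000, Gamma_yxx = 0.000000, Gamma_yxy = 0.000000, Gamma_yyy = 0.000000; k3 = (2.000000, -1.000000, 0.000000, 0.000000)
  k4: at (x, y) = (1.350000, -0.800000), (dx/dtau, dy/dtau) = (2.000000, -1.000000); Gamma_xxx = 0.000000, Gamma_xxy = 0.000000, Gamma_xyy = 0.000000, Gamma_yxx = 0.000000, Gamma_yxy = 0.000000, Gamma_yyy = 0.000000; k4 = (2.000000, -1.000000, 0.000000, 0.000000)
  Y <- Y + (h/6)(k1 + 2k2 + 2k3 + k4): x = 1.3500, y = -0.8000, dx/dtau = 2.0000, dy/dtau = -1.0000
step 3:
  k1: at (x, y) = (1.350000, -0.800000), (dx/dtau, dy/dtau) = (2.000000, -1.000000); Gamma_xxx = 0.000000, Gamma_xxy = 0.000000, Gamma_xyy = 0.000000, Gamma_yxx = 0.000000, Gamma_yxy = 0.000000, Gamma_yyy = 0.000000; k1 = (2.000000, -1.000000, 0.000000, 0.000000)
  k2: at (x, y) = (1.500000, -0.875000), (dx/dtau, dy/dtau) = (2.000000, -1.000000); Gamma_xxx = 0.000000, Gamma_xxy = 0.000000, Gamma_xyy = 0.000000, Gamma_yxx = 0.000000, Gamma_yxy = 0.000000, Gamma_yyy = 0.000000; k2 = (2.000000, -1.000000, 0.000000, 0.000000)
  k3: at (x, y) = (1.500000, -0.875000), (dx/dtau, dy/dtau) = (2.000000, -1.000000); Gamma_xxx = 0.000000, Gamma_xxy = 0.000000, Gamma_xyy = 0.000000, Gamma_yxx = 0.000000, Gamma_yxy = 0.000000, Gamma_yyy = 0.000000; k3 = (2.000000, -1.000000, 0.000000, 0.000000)
  k4: at (x, y) = (1.650000, -0.950000), (dx/dtau, dy/dtau) = (2.000000, -1.000000); Gamma_xxx = 0.000000, Gamma_xxy = 0.000000, Gamma_xyy = 0.000000, Gamma_yxx = 0.000000, Gamma_yxy = 0.000000, Gamma_yyy = 0.000000; k4 = (2.000000, -1.000000, 0.000000, 0.000000)
  Y <- Y + (h/6)(k1 + 2k2 + 2k3 + k4): x = 1.6500, y = -0.9500, dx/dtau = 2.0000, dy/dtau = -1.0000

Answer: x = 1.6500, y = -0.9500, dx/dtau = 2.0000, dy/dtau = -1.0000


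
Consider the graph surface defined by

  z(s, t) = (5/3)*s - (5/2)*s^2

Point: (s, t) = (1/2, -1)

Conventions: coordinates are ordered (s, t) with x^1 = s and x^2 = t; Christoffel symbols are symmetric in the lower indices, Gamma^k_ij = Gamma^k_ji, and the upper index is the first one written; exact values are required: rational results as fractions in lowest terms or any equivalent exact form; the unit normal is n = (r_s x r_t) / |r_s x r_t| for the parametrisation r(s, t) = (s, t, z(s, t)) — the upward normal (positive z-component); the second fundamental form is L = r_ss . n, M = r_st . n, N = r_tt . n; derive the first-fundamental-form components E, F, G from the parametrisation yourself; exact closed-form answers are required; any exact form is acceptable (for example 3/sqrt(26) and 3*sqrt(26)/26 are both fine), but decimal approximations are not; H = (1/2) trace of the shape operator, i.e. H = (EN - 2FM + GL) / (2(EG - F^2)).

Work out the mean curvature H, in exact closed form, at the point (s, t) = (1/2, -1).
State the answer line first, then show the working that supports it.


Answer: H = -540*sqrt(61)/3721

z_s = -5/6, z_t = 0, z_ss = -5, z_st = 0, z_tt = 0
E = 61/36, F = 0, G = 1; answer radicand W^2 = 61/36
unnormalised second-form numerators: l = -5, m = 0, n = 0; L = l/sqrt(61/36), and similarly M = m/sqrt(W^2), N = n/sqrt(W^2)
H = (E*n - 2*F*m + G*l) / (2*(EG - F^2)*sqrt(W^2)); E*n - 2*F*m + G*l = -5, EG - F^2 = 61/36, so H = (-90/61)/sqrt(61/36)


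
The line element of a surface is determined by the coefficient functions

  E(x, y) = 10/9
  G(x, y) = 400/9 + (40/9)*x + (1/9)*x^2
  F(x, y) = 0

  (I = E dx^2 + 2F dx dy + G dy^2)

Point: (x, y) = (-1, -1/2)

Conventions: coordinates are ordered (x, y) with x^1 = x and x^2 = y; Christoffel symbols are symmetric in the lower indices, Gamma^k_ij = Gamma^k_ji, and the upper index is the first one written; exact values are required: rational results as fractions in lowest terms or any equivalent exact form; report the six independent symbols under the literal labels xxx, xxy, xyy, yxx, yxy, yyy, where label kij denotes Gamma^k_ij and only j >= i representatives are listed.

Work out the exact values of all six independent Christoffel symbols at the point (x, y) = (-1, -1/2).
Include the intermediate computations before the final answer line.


E = 10/9, F = 0, G = 361/9 at the point
E_x = 0, E_y = 0, F_x = 0, F_y = 0, G_x = 38/9, G_y = 0
EG - F^2 = 3610/81;  g^inv = (81/3610) * [[361/9, 0], [0, 10/9]]
first-kind symbols [ij,l] = (1/2)(d_i g_jl + d_j g_il - d_l g_ij): [xx,x] = E_x/2 = 0, [xx,y] = F_x - E_y/2 = 0, [xy,x] = E_y/2 = 0, [xy,y] = G_x/2 = 19/9, [yy,x] = F_y - G_x/2 = -19/9, [yy,y] = G_y/2 = 0
Gamma^x_ij = (G*[ij,x] - F*[ij,y])/(EG - F^2), Gamma^y_ij = (E*[ij,y] - F*[ij,x])/(EG - F^2)

Answer: Gamma_xxx = 0, Gamma_xxy = 0, Gamma_xyy = -19/10, Gamma_yxx = 0, Gamma_yxy = 1/19, Gamma_yyy = 0


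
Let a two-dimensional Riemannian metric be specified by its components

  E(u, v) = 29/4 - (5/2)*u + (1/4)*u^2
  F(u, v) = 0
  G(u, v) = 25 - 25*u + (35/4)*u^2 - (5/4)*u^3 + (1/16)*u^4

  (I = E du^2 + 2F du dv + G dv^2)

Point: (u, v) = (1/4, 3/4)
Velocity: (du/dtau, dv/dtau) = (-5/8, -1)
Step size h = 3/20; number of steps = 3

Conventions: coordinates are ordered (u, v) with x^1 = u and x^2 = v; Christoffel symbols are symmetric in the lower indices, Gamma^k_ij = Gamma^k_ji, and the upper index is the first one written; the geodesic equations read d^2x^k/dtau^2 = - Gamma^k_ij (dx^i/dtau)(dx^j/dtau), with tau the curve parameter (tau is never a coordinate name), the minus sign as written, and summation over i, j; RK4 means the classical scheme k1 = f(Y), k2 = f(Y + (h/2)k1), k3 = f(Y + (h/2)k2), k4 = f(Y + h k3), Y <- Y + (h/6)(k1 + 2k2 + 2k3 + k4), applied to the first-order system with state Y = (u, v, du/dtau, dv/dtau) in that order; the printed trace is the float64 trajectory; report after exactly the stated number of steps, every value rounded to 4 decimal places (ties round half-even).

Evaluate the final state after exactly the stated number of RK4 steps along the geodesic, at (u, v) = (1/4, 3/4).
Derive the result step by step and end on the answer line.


f(Y) = (du/dtau, dv/dtau, -Gamma^u_ij Y'^i Y'^j, -Gamma^v_ij Y'^i Y'^j) with the Gammas evaluated at the stage position; h = 0.150000; intermediate values shown to 6 dp
step 0: u = 0.2500, v = 0.7500, du/dtau = -0.6250, dv/dtau = -1.0000
step 1:
  k1: at (u, v) = (0.250000, 0.750000), (du/dtau, dv/dtau) = (-0.625000, -1.000000); Gamma_uuu = -0.178824, Gamma_uuv = 0.000000, Gamma_uvv = 1.570294, Gamma_vuu = 0.000000, Gamma_vuv = -0.540925, Gamma_vvv = 0.000000; k1 = (-0.625000, -1.000000, -1.500441, 0.676157)
  k2: at (u, v) = (0.203125, 0.675000), (du/dtau, dv/dtau) = (-0.737533, -0.949288); Gamma_uuu = -0.177596, Gamma_uuv = 0.000000, Gamma_uvv = 1.599255, Gamma_vuu = 0.000000, Gamma_vuv = -0.532690, Gamma_vvv = 0.000000; k2 = (-0.737533, -0.949288, -1.344561, 0.745906)
  k3: at (u, v) = (0.194685, 0.678803), (du/dtau, dv/dtau) = (-0.725842, -0.944057); Gamma_uuu = -0.177376, Gamma_uuv = 0.000000, Gamma_uvv = 1.604463, Gamma_vuu = 0.000000, Gamma_vuv = -0.531237, Gamma_vvv = 0.000000; k3 = (-0.725842, -0.944057, -1.336518, 0.728045)
  k4: at (u, v) = (0.141124, 0.608391), (du/dtau, dv/dtau) = (-0.825478, -0.890793); Gamma_uuu = -0.175991, Gamma_uuv = 0.000000, Gamma_uvv = 1.637479, Gamma_vuu = 0.000000, Gamma_vuv = -0.522216, Gamma_vvv = 0.000000; k4 = (-0.825478, -0.890793, -1.179438, 0.768002)
  Y <- Y + (h/6)(k1 + 2k2 + 2k3 + k4): u = 0.1406, v = 0.6081, du/dtau = -0.8261, dv/dtau = -0.8902
step 2:
  k1: at (u, v) = (0.140569, 0.608063), (du/dtau, dv/dtau) = (-0.826051, -0.890198); Gamma_uuu = -0.175977, Gamma_uuv = 0.000000, Gamma_uvv = 1.637820, Gamma_vuu = 0.000000, Gamma_vuv = -0.522125, Gamma_vvv = 0.000000; k1 = (-0.826051, -0.890198, -1.177817, 0.767888)
  k2: at (u, v) = (0.078615, 0.541298), (du/dtau, dv/dtau) = (-0.914387, -0.832607); Gamma_uuu = -0.174393, Gamma_uuv = 0.000000, Gamma_uvv = 1.675922, Gamma_vuu = 0.000000, Gamma_vuv = -0.512110, Gamma_vvv = 0.000000; k2 = (-0.914387, -0.832607, -1.015996, 0.779764)
  k3: at (u, v) = (0.071990, 0.545617), (du/dtau, dv/dtau) = (-0.902251, -0.831716); Gamma_uuu = -0.174225, Gamma_uuv = 0.000000, Gamma_uvv = 1.679991, Gamma_vuu = 0.000000, Gamma_vuv = -0.511064, Gamma_vvv = 0.000000; k3 = (-0.902251, -0.831716, -1.020308, 0.767022)
  k4: at (u, v) = (0.005232, 0.483305), (du/dtau, dv/dtau) = (-0.979097, -0.775145); Gamma_uuu = -0.172545, Gamma_uuv = 0.000000, Gamma_uvv = 1.720934, Gamma_vuu = 0.000000, Gamma_vuv = -0.500786, Gamma_vvv = 0.000000; k4 = (-0.979097, -0.775145, -0.868617, 0.760136)
  Y <- Y + (h/6)(k1 + 2k2 + 2k3 + k4): u = 0.0046, v = 0.4832, du/dtau = -0.9790, dv/dtau = -0.7747
step 3:
  k1: at (u, v) = (0.004609, 0.483213), (du/dtau, dv/dtau) = (-0.979027, -0.774659); Gamma_uuu = -0.172529, Gamma_uuv = 0.000000, Gamma_uvv = 1.721315, Gamma_vuu = 0.000000, Gamma_vuv = -0.500692, Gamma_vvv = 0.000000; k1 = (-0.979027, -0.774659, -0.867586, 0.759462)
  k2: at (u, v) = (-0.068818, 0.425114), (du/dtau, dv/dtau) = (-1.044096, -0.717699); Gamma_uuu = -0.170708, Gamma_uuv = 0.000000, Gamma_uvv = 1.766223, Gamma_vuu = 0.000000, Gamma_vuv = -0.489908, Gamma_vvv = 0.000000; k2 = (-1.044096, -0.717699, -0.723672, 0.734222)
  k3: at (u, v) = (-0.073698, 0.429386), (du/dtau, dv/dtau) = (-1.033302, -0.719592); Gamma_uuu = -0.170588, Gamma_uuv = 0.000000, Gamma_uvv = 1.769203, Gamma_vuu = 0.000000, Gamma_vuv = -0.489210, Gamma_vvv = 0.000000; k3 = (-1.033302, -0.719592, -0.733976, 0.727510)
  k4: at (u, v) = (-0.150387, 0.375274), (du/dtau, dv/dtau) = (-1.089123, -0.665532); Gamma_uuu = -0.168719, Gamma_uuv = 0.000000, Gamma_uvv = 1.815959, Gamma_vuu = 0.000000, Gamma_vuv = -0.478516, Gamma_vvv = 0.000000; k4 = (-1.089123, -0.665532, -0.604216, 0.693702)
  Y <- Y + (h/6)(k1 + 2k2 + 2k3 + k4): u = -0.1510, v = 0.3753, du/dtau = -1.0887, dv/dtau = -0.6652

Answer: u = -0.1510, v = 0.3753, du/dtau = -1.0887, dv/dtau = -0.6652


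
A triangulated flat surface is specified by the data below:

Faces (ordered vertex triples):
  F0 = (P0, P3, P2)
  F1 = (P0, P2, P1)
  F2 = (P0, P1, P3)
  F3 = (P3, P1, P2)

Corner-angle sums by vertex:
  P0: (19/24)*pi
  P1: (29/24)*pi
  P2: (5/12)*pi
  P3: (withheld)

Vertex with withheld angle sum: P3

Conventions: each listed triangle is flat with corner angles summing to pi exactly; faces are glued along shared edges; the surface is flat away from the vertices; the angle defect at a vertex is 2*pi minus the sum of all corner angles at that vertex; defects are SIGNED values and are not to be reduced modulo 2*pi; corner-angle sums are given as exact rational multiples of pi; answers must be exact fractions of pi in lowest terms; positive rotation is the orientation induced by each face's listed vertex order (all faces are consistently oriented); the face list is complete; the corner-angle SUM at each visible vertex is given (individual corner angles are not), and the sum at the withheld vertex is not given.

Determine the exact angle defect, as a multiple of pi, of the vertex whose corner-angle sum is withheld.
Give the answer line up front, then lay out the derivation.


Answer: defect(P3) = (5/12)*pi

V = 4, E = 6, F = 4; chi = V - E + F = 2
Gauss-Bonnet: total defect = 2*pi*chi = 4*pi; visible defects sum to (43/12)*pi


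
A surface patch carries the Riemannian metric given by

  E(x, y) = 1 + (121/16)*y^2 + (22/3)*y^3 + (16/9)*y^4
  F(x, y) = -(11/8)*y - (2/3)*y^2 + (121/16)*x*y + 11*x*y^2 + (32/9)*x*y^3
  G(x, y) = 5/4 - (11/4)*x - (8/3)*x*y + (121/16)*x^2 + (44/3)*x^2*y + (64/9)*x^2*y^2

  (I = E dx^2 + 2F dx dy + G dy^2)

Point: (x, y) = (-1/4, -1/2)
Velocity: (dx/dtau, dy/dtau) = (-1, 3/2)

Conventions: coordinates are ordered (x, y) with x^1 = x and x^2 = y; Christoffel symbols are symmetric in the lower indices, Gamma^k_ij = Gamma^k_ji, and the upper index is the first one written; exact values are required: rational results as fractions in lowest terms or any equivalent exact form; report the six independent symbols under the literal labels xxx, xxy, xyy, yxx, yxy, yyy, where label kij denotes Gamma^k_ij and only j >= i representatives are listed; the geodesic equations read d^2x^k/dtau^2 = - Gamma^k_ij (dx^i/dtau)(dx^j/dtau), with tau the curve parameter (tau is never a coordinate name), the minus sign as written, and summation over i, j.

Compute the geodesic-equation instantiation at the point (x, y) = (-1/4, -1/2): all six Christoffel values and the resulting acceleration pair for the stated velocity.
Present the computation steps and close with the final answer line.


E = 1201/576, F = 1025/1152, G = 3985/2304 at the point
E_x = 0, E_y = -425/144, F_x = -425/288, F_y = -33/64, G_x = -697/288, G_y = 41/36
EG - F^2 = 6485/2304;  g^inv = (2304/6485) * [[3985/2304, -1025/1152], [-1025/1152, 1201/576]]
first-kind symbols [ij,l] = (1/2)(d_i g_jl + d_j g_il - d_l g_ij): [xx,x] = E_x/2 = 0, [xx,y] = F_x - E_y/2 = 0, [xy,x] = E_y/2 = -425/288, [xy,y] = G_x/2 = -697/576, [yy,x] = F_y - G_x/2 = 25/36, [yy,y] = G_y/2 = 41/72
Gamma^x_ij = (G*[ij,x] - F*[ij,y])/(EG - F^2), Gamma^y_ij = (E*[ij,y] - F*[ij,x])/(EG - F^2)
Gamma_xxx = 0, Gamma_xxy = -680/1297, Gamma_xyy = 320/1297, Gamma_yxx = 0, Gamma_yxy = -2788/6485, Gamma_yyy = 1312/6485
d^2x/dtau^2 = -(Gamma_xxx*(-1)^2 + 2*Gamma_xxy*(-1)*(3/2) + Gamma_xyy*(3/2)^2) = -2760/1297
d^2y/dtau^2 = -(Gamma_yxx*(-1)^2 + 2*Gamma_yxy*(-1)*(3/2) + Gamma_yyy*(3/2)^2) = -11316/6485

Answer: Gamma_xxx = 0, Gamma_xxy = -680/1297, Gamma_xyy = 320/1297, Gamma_yxx = 0, Gamma_yxy = -2788/6485, Gamma_yyy = 1312/6485; accelerations (d^2x/dtau^2, d^2y/dtau^2) = (-2760/1297, -11316/6485)


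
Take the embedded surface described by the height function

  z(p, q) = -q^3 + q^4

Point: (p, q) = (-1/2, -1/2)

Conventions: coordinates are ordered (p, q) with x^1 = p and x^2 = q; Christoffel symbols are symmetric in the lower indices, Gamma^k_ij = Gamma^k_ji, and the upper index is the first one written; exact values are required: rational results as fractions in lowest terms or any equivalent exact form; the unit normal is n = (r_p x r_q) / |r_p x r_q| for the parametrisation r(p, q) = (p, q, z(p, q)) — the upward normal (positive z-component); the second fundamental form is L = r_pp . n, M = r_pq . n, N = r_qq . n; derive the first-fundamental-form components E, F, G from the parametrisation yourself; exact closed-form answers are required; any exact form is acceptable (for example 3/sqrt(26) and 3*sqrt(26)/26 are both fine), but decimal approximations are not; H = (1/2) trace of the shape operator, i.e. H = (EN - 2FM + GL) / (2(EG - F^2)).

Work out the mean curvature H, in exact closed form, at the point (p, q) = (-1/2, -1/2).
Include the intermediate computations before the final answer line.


z_p = 0, z_q = -5/4, z_pp = 0, z_pq = 0, z_qq = 6
E = 1, F = 0, G = 41/16; answer radicand W^2 = 41/16
unnormalised second-form numerators: l = 0, m = 0, n = 6; L = l/sqrt(41/16), and similarly M = m/sqrt(W^2), N = n/sqrt(W^2)
H = (E*n - 2*F*m + G*l) / (2*(EG - F^2)*sqrt(W^2)); E*n - 2*F*m + G*l = 6, EG - F^2 = 41/16, so H = (48/41)/sqrt(41/16)

Answer: H = 192*sqrt(41)/1681


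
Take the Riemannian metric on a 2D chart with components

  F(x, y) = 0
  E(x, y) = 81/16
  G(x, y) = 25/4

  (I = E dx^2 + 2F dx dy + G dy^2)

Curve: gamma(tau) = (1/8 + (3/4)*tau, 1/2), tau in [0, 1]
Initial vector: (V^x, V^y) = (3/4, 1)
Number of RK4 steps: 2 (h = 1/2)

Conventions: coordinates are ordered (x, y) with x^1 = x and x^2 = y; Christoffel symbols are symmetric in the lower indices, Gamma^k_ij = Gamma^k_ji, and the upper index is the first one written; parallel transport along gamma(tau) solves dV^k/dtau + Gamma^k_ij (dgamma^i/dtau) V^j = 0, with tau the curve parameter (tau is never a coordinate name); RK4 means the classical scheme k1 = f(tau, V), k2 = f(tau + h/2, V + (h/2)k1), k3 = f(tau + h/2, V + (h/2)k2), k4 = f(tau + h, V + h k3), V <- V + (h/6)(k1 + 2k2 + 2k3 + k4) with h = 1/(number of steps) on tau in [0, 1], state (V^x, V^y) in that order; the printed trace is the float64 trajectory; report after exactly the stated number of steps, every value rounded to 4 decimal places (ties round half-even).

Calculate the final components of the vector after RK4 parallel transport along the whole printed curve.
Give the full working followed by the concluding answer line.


gamma'(tau) = (3/4, 0); f(tau, V)^k = -Gamma^k_ij(gamma(tau)) gamma'^i(tau) V^j; h = 1/2; intermediate values shown to 6 dp
curve data and Christoffel symbols at the stage parameters:
  tau = 0.000000: gamma = (0.125000, 0.500000), gamma' = (0.750000, 0.000000); Gamma_xxx = 0.000000, Gamma_xxy = 0.000000, Gamma_xyy = 0.000000, Gamma_yxx = 0.000000, Gamma_yxy = 0.000000, Gamma_yyy = 0.000000
  tau = 0.250000: gamma = (0.312500, 0.500000), gamma' = (0.750000, 0.000000); Gamma_xxx = 0.000000, Gamma_xxy = 0.000000, Gamma_xyy = 0.000000, Gamma_yxx = 0.000000, Gamma_yxy = 0.000000, Gamma_yyy = 0.000000
  tau = 0.500000: gamma = (0.500000, 0.500000), gamma' = (0.750000, 0.000000); Gamma_xxx = 0.000000, Gamma_xxy = 0.000000, Gamma_xyy = 0.000000, Gamma_yxx = 0.000000, Gamma_yxy = 0.000000, Gamma_yyy = 0.000000
  tau = 0.750000: gamma = (0.687500, 0.500000), gamma' = (0.750000, 0.000000); Gamma_xxx = 0.000000, Gamma_xxy = 0.000000, Gamma_xyy = 0.000000, Gamma_yxx = 0.000000, Gamma_yxy = 0.000000, Gamma_yyy = 0.000000
  tau = 1.000000: gamma = (0.875000, 0.500000), gamma' = (0.750000, 0.000000); Gamma_xxx = 0.000000, Gamma_xxy = 0.000000, Gamma_xyy = 0.000000, Gamma_yxx = 0.000000, Gamma_yxy = 0.000000, Gamma_yyy = 0.000000
step 0: V^x = 0.7500, V^y = 1.0000
step 1: k1 = (0.000000, 0.000000), k2 = (0.000000, 0.000000), k3 = (0.000000, 0.000000), k4 = (0.000000, 0.000000); V <- V + (h/6)(k1 + 2k2 + 2k3 + k4): V^x = 0.7500, V^y = 1.0000
step 2: k1 = (0.000000, 0.000000), k2 = (0.000000, 0.000000), k3 = (0.000000, 0.000000), k4 = (0.000000, 0.000000); V <- V + (h/6)(k1 + 2k2 + 2k3 + k4): V^x = 0.7500, V^y = 1.0000

Answer: V^x = 0.7500, V^y = 1.0000


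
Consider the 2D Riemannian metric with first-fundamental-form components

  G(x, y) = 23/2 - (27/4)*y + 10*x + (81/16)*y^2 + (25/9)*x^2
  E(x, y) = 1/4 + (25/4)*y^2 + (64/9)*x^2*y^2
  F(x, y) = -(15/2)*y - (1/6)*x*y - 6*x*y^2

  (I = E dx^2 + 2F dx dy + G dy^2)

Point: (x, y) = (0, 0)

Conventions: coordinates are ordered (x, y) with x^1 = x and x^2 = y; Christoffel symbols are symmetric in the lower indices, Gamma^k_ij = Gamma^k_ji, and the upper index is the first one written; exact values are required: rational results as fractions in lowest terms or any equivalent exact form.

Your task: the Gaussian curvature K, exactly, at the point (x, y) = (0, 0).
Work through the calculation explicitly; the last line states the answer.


E = 1/4, F = 0, G = 23/2, EG - F^2 = 23/8 at the point
E_x = 0, E_y = 0, F_x = 0, F_y = -15/2, G_x = 10, G_y = -27/4
E_yy = 25/2, F_xy = -1/6, G_xx = 50/9
K follows from Brioschi's formula, (det M1 - det M2)/(EG - F^2)^2.
M1 = [[-E_yy/2 + F_xy - G_xx/2, E_x/2, F_x - E_y/2], [F_y - G_x/2, E, F], [G_y/2, F, G]] = [[-331/36, 0, 0], [-25/2, 1/4, 0], [-27/8, 0, 23/2]]; det M1 = -7613/288
M2 = [[0, E_y/2, G_x/2], [E_y/2, E, F], [G_x/2, F, G]] = [[0, 0, 5], [0, 1/4, 0], [5, 0, 23/2]]; det M2 = -25/4
det M1 - det M2 = -5813/288; K = -5813/288 / (23/8)^2 = -11626/4761

Answer: K = -11626/4761


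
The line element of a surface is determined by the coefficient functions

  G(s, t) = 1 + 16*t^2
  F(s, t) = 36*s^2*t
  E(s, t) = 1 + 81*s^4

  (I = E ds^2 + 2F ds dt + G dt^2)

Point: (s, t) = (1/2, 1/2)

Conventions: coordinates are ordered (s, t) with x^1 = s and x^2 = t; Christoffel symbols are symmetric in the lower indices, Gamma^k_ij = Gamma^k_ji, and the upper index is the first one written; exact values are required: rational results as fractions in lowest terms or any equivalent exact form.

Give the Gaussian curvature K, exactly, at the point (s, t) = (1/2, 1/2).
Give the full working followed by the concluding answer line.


E = 97/16, F = 9/2, G = 5, EG - F^2 = 161/16 at the point
E_s = 81/2, E_t = 0, F_s = 18, F_t = 9, G_s = 0, G_t = 16
E_tt = 0, F_st = 36, G_ss = 0
Using the Brioschi determinant formula for K from the metric derivatives:
M1 = [[-E_tt/2 + F_st - G_ss/2, E_s/2, F_s - E_t/2], [F_t - G_s/2, E, F], [G_t/2, F, G]] = [[36, 81/4, 18], [9, 97/16, 9/2], [8, 9/2, 5]]; det M1 = 36
M2 = [[0, E_t/2, G_s/2], [E_t/2, E, F], [G_s/2, F, G]] = [[0, 0, 0], [0, 97/16, 9/2], [0, 9/2, 5]]; det M2 = 0
det M1 - det M2 = 36; K = 36 / (161/16)^2 = 9216/25921

Answer: K = 9216/25921


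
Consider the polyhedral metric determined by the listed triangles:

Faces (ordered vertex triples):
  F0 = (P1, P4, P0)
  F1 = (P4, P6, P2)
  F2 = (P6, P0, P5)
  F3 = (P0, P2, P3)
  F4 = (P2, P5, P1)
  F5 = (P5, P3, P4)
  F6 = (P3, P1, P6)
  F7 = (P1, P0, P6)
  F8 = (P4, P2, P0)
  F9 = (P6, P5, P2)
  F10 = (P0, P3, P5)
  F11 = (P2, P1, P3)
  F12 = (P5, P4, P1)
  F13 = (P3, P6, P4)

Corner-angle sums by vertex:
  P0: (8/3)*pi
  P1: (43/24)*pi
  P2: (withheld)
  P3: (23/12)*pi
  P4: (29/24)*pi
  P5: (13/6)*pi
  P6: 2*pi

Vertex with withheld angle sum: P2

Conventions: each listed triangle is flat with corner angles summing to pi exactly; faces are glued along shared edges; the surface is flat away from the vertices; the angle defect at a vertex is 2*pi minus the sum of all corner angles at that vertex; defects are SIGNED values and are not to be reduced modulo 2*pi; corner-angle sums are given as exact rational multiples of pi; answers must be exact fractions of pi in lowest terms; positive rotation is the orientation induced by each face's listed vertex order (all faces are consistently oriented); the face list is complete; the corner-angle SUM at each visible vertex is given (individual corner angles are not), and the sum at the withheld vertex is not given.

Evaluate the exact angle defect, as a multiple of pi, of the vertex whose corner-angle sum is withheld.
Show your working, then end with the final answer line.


V = 7, E = 21, F = 14; chi = V - E + F = 0
Gauss-Bonnet: total defect = 2*pi*chi = 0; visible defects sum to pi/4

Answer: defect(P2) = -pi/4
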